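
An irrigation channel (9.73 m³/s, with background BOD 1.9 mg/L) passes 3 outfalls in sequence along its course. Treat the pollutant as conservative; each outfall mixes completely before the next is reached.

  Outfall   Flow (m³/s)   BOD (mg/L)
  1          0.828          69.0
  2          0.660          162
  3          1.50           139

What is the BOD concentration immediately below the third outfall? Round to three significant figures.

30.7 mg/L

After outfall 1: Q = 9.730 + 0.8280 = 10.56 m³/s; C = (9.730·1.900 + 0.8280·69.00)/10.56 = 7.162 mg/L.
After outfall 2: Q = 10.56 + 0.6600 = 11.22 m³/s; C = (10.56·7.162 + 0.6600·162.0)/11.22 = 16.27 mg/L.
After outfall 3: Q = 11.22 + 1.500 = 12.72 m³/s; C = (11.22·16.27 + 1.500·139.0)/12.72 = 30.75 mg/L.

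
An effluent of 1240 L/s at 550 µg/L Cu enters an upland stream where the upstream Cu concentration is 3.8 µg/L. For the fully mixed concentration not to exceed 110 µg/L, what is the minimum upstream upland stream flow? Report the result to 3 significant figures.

5140 L/s

Set C_mix = 110: (Q·3.800 + 1240·550.0) / (Q + 1240) = 110
→ Q = 1240·(550.0 − 110)/(110 − 3.800) = 5137 L/s.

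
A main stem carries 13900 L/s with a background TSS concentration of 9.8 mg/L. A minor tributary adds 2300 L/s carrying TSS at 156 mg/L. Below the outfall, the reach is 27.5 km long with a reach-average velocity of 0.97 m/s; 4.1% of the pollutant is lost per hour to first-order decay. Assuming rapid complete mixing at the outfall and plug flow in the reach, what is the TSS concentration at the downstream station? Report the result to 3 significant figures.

Mixed concentration C = ΣQC/ΣQ = (13900·9.800 + 2300·156.0) / 16200 = 495000/16200 = 30.56 mg/L.
Travel time t = 27.5·1000 / 0.97 = 28350 s = 7.875 h.
4.1%/h lost → k = −ln(1 − 0.041) = 0.04186 h⁻¹.
First-order decay: C = 30.56·exp(−k·t) = 30.56·0.7191 = 21.97 mg/L.

22.0 mg/L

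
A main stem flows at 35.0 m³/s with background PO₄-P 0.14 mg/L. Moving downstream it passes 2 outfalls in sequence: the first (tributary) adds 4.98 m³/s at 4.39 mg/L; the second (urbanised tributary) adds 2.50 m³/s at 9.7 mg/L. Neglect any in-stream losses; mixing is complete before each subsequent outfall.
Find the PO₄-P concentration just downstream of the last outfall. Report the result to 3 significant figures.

1.20 mg/L

Outfall 1: combined Q = 39.98 m³/s; C = (35.00·0.1400 + 4.980·4.390)/39.98 = 0.6694 mg/L.
Outfall 2: combined Q = 42.48 m³/s; C = (39.98·0.6694 + 2.500·9.700)/42.48 = 1.201 mg/L.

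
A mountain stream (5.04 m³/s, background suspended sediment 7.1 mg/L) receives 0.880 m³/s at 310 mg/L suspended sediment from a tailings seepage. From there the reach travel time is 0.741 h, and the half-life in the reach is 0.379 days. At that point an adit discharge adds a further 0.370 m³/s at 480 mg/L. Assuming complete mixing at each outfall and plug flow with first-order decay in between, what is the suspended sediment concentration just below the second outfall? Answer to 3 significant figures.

Flow-weighted average: C = (5.040·7.100 + 0.8800·310.0) / 5.920 = 308.6/5.920 = 52.13 mg/L; combined flow 5.920 m³/s.
Half-life 0.379 d → k = ln 2 / 0.379 = 1.829 d⁻¹.
After decay, C = 52.13 × e^(−kt) = 52.13 × 0.9451 = 49.26 mg/L.
At the second outfall, C = (5.920·49.26 + 0.3700·480.0) / (5.920 + 0.3700) = 74.60 mg/L.

74.6 mg/L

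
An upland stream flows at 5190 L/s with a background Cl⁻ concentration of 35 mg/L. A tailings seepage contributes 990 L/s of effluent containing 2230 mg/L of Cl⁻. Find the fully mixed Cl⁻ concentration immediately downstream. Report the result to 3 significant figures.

387 mg/L

Conservation of mass: C = (5190·35.00 + 990.0·2230) / 6180 = 2389000/6180 = 386.6 mg/L.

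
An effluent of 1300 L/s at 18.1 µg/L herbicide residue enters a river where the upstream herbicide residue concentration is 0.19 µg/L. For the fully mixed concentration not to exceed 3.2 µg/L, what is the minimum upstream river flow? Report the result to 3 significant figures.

6440 L/s

Set C_mix = 3.2: (Q·0.1900 + 1300·18.10) / (Q + 1300) = 3.2
→ Q = 1300·(18.10 − 3.2)/(3.2 − 0.1900) = 6435 L/s.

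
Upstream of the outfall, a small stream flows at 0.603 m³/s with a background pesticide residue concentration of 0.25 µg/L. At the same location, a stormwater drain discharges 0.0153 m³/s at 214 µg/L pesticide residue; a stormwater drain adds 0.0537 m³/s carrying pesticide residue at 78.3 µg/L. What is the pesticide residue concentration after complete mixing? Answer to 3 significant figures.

11.4 µg/L

After mixing, C = (0.6030·0.2500 + 0.01530·214.0 + 0.05370·78.30) / 0.6720 = 7.630/0.6720 = 11.35 µg/L.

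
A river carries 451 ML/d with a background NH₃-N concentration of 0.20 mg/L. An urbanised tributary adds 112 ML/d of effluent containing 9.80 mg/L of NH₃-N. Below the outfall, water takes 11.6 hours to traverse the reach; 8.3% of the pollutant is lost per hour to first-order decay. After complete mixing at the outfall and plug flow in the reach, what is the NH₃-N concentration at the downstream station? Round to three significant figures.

After mixing, C = (451.0·0.2000 + 112.0·9.800) / 563.0 = 1188/563.0 = 2.110 mg/L.
8.3%/h lost → k = −ln(1 − 0.083) = 0.08665 h⁻¹.
First-order decay: C = 2.110·exp(−k·t) = 2.110·0.3660 = 0.7722 mg/L.

0.772 mg/L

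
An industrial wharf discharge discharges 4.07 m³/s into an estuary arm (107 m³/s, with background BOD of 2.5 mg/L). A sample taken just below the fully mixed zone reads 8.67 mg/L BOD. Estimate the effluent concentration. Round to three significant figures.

Mass balance: 107.0·2.500 + 4.070·Cₑ = 111.1·8.670
→ Cₑ = (111.1·8.670 − 107.0·2.500) / 4.070 = 170.9 mg/L.

171 mg/L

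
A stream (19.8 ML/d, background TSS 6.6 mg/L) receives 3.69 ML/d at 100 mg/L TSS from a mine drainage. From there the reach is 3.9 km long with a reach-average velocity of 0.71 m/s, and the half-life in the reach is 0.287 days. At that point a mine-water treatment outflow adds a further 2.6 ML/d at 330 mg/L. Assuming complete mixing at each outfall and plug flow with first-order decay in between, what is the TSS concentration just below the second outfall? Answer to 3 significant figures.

Conservation of mass: C = (19.80·6.600 + 3.690·100.0) / 23.49 = 499.7/23.49 = 21.27 mg/L; combined flow 23.49 ML/d.
Travel time t = 3.9·1000 / 0.71 = 5493 s = 1.526 h.
Half-life 0.287 d → k = ln 2 / 0.287 = 2.415 d⁻¹.
First-order decay: C = 21.27·exp(−k·t) = 21.27·0.8577 = 18.24 mg/L.
Second outfall: C = (23.49·18.24 + 2.600·330.0)/26.09 = 49.31 mg/L.

49.3 mg/L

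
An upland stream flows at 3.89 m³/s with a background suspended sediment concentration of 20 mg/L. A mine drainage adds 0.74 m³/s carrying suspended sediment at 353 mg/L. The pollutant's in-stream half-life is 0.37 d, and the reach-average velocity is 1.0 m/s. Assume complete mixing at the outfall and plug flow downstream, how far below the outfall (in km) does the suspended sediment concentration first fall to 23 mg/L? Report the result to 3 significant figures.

Mixed concentration C = ΣQC/ΣQ = (3.890·20.00 + 0.7400·353.0) / 4.630 = 339.0/4.630 = 73.22 mg/L.
Half-life 0.37 d → k = ln 2 / 0.37 = 1.873 d⁻¹.
Set 73.22·exp(−k·t) = 23 → t = ln(73.22/23)/k = 53410 s = 14.84 h.
Distance = v·t = 1.0·53410 = 53410 m = 53.41 km.

53.4 km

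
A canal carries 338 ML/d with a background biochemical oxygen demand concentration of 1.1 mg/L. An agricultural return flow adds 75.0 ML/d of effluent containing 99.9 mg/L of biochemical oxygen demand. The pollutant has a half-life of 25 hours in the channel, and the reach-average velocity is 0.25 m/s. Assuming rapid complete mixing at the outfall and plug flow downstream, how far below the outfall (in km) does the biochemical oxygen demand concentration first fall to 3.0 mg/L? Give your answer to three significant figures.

60.0 km

Mixed concentration C = ΣQC/ΣQ = (338.0·1.100 + 75.00·99.90) / 413.0 = 7864/413.0 = 19.04 mg/L.
Half-life 25 h → k = ln 2 / 25 = 0.02773 h⁻¹ = 0.6654 d⁻¹.
Set 19.04·exp(−k·t) = 3.0 → t = ln(19.04/3.0)/k = 240000 s = 66.65 h.
Distance = v·t = 0.25·240000 = 59990 m = 59.99 km.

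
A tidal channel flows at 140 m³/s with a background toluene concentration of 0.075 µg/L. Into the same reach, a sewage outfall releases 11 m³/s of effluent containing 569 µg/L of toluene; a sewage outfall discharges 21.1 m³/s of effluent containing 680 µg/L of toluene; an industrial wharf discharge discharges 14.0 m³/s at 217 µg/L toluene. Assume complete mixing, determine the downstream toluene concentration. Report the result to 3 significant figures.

Mixed concentration C = ΣQC/ΣQ = (140.0·0.07500 + 11.00·569.0 + 21.10·680.0 + 14.00·217.0) / 186.1 = 23660/186.1 = 127.1 µg/L.

127 µg/L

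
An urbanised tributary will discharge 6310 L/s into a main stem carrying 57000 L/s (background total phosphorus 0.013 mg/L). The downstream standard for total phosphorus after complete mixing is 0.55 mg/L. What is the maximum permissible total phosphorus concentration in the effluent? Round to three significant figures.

At the limit, (Qr·Cr + Qe·Cₑ)/(Qr + Qe) = 0.55:
Cₑ = (63310·0.55 − 57000·0.01300) / 6310 = 5.401 mg/L.

5.40 mg/L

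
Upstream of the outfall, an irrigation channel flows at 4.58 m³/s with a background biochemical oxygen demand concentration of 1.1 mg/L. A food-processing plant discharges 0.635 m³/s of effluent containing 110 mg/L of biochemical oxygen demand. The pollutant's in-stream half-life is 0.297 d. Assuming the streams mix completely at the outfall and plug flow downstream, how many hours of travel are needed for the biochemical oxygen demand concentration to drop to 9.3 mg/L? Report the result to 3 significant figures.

Flow-weighted average: C = (4.580·1.100 + 0.6350·110.0) / 5.215 = 74.89/5.215 = 14.36 mg/L.
Half-life 0.297 d → k = ln 2 / 0.297 = 2.334 d⁻¹.
14.36·exp(−k·t) = 9.3 → t = ln(14.36/9.3)/k = 16080 s = 4.468 h.

4.47 h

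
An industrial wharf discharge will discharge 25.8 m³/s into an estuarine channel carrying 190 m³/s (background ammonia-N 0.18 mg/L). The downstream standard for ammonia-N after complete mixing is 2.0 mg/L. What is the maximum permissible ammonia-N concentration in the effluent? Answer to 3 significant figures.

15.4 mg/L

At the limit, (Qr·Cr + Qe·Cₑ)/(Qr + Qe) = 2.0:
Cₑ = (215.8·2.0 − 190.0·0.1800) / 25.80 = 15.40 mg/L.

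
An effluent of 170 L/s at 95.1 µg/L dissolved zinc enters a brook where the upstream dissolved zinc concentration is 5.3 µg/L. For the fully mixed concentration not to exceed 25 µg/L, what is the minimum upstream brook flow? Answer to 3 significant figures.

Set C_mix = 25: (Q·5.300 + 170.0·95.10) / (Q + 170.0) = 25
→ Q = 170.0·(95.10 − 25)/(25 − 5.300) = 604.9 L/s.

605 L/s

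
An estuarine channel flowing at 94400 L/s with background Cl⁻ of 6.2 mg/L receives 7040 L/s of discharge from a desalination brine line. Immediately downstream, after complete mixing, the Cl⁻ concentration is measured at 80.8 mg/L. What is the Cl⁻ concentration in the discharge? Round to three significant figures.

Mass balance: 94400·6.200 + 7040·Cₑ = 101400·80.80
→ Cₑ = (101400·80.80 − 94400·6.200) / 7040 = 1081 mg/L.

1080 mg/L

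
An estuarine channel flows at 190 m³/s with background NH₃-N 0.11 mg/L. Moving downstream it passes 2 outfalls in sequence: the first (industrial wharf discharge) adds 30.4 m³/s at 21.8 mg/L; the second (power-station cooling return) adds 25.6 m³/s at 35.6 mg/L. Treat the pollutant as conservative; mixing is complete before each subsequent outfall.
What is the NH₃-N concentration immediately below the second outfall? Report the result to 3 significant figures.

After outfall 1: Q = 190.0 + 30.40 = 220.4 m³/s; C = (190.0·0.1100 + 30.40·21.80)/220.4 = 3.102 mg/L.
After outfall 2: Q = 220.4 + 25.60 = 246.0 m³/s; C = (220.4·3.102 + 25.60·35.60)/246.0 = 6.484 mg/L.

6.48 mg/L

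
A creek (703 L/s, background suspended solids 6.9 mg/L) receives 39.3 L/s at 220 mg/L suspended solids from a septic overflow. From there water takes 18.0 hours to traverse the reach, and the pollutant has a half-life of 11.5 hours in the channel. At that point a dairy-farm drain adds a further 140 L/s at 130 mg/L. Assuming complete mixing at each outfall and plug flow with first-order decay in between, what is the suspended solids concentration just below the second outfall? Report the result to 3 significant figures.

Mass balance: C = (703.0·6.900 + 39.30·220.0) / 742.3 = 13500/742.3 = 18.18 mg/L; combined flow 742.3 L/s.
Half-life 11.5 h → k = ln 2 / 11.5 = 0.06027 h⁻¹ = 1.447 d⁻¹.
First-order decay: C = 18.18·exp(−k·t) = 18.18·0.3379 = 6.144 mg/L.
Second outfall: C = (742.3·6.144 + 140.0·130.0)/882.3 = 25.80 mg/L.

25.8 mg/L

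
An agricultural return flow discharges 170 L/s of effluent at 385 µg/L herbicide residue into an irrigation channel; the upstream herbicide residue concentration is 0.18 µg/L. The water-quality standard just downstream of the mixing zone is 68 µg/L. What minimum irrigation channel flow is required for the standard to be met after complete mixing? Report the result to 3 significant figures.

Set C_mix = 68: (Q·0.1800 + 170.0·385.0) / (Q + 170.0) = 68
→ Q = 170.0·(385.0 − 68)/(68 − 0.1800) = 794.6 L/s.

795 L/s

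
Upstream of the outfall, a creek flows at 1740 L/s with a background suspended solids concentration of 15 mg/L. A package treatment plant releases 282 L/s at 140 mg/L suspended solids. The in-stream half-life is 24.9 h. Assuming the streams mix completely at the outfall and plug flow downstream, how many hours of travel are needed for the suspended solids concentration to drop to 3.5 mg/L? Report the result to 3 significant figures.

80.0 h

Mixed concentration C = ΣQC/ΣQ = (1740·15.00 + 282.0·140.0) / 2022 = 65580/2022 = 32.43 mg/L.
Half-life 24.9 h → k = ln 2 / 24.9 = 0.02784 h⁻¹ = 0.6681 d⁻¹.
32.43·exp(−k·t) = 3.5 → t = ln(32.43/3.5)/k = 287900 s = 79.98 h.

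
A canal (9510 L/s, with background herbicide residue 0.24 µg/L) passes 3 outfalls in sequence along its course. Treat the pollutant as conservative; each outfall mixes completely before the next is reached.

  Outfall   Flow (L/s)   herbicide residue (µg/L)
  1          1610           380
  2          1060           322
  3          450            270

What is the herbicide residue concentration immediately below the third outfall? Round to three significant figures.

Below outfall 1: Q → 11120 L/s, C = (9510·0.2400 + 1610·380.0)/11120 = 55.22 µg/L.
Below outfall 2: Q → 12180 L/s, C = (11120·55.22 + 1060·322.0)/12180 = 78.44 µg/L.
Below outfall 3: Q → 12630 L/s, C = (12180·78.44 + 450.0·270.0)/12630 = 85.27 µg/L.

85.3 µg/L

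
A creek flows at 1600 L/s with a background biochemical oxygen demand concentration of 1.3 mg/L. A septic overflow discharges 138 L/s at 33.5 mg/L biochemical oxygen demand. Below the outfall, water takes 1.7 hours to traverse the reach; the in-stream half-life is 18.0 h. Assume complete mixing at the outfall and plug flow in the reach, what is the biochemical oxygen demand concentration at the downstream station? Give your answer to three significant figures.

Mass balance: C = (1600·1.300 + 138.0·33.50) / 1738 = 6703/1738 = 3.857 mg/L.
Half-life 18.0 h → k = ln 2 / 18.0 = 0.03851 h⁻¹ = 0.9242 d⁻¹.
Applying C = C₀e^(−kt): 3.857 × 0.9366 = 3.612 mg/L.

3.61 mg/L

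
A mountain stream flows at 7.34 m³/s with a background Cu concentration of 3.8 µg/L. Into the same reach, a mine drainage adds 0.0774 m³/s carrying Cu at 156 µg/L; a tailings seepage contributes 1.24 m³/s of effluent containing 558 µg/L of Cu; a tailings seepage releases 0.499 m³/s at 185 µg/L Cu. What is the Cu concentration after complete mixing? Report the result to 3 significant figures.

90.0 µg/L

Mass balance: C = (7.340·3.800 + 0.07740·156.0 + 1.240·558.0 + 0.4990·185.0) / 9.156 = 824.2/9.156 = 90.01 µg/L.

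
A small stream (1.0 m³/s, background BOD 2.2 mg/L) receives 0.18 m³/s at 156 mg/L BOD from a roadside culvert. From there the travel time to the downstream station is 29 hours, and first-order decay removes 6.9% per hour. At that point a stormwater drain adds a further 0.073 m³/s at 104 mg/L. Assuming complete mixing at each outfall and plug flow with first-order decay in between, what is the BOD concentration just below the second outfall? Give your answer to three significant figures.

9.10 mg/L

After mixing, C = (1.000·2.200 + 0.1800·156.0) / 1.180 = 30.28/1.180 = 25.66 mg/L; combined flow 1.180 m³/s.
6.9%/h lost → k = −ln(1 − 0.069) = 0.07150 h⁻¹.
First-order decay: C = 25.66·exp(−k·t) = 25.66·0.1258 = 3.227 mg/L.
Second outfall: C = (1.180·3.227 + 0.07300·104.0)/1.253 = 9.098 mg/L.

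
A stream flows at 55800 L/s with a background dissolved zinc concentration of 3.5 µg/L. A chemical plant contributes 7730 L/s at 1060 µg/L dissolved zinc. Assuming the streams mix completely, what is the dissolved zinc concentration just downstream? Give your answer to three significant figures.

132 µg/L

Flow-weighted average: C = (55800·3.500 + 7730·1060) / 63530 = 8389000/63530 = 132.0 µg/L.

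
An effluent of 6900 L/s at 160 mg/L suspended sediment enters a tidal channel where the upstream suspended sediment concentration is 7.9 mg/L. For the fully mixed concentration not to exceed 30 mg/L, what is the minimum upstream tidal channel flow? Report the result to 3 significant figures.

40600 L/s

Set C_mix = 30: (Q·7.900 + 6900·160.0) / (Q + 6900) = 30
→ Q = 6900·(160.0 − 30)/(30 − 7.900) = 40590 L/s.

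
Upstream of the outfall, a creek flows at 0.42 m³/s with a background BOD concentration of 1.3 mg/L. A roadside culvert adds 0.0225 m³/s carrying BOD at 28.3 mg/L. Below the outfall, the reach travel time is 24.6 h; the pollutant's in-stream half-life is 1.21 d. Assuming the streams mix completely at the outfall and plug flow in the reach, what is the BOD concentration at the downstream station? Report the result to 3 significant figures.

1.49 mg/L

Mixed concentration C = ΣQC/ΣQ = (0.4200·1.300 + 0.02250·28.30) / 0.4425 = 1.183/0.4425 = 2.673 mg/L.
Half-life 1.21 d → k = ln 2 / 1.21 = 0.5728 d⁻¹.
Applying C = C₀e^(−kt): 2.673 × 0.5559 = 1.486 mg/L.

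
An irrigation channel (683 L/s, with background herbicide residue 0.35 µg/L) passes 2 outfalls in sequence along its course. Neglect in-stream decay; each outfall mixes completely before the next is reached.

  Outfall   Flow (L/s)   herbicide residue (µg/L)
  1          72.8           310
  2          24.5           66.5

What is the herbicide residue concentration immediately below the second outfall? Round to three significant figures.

31.3 µg/L

Below outfall 1: Q → 755.8 L/s, C = (683.0·0.3500 + 72.80·310.0)/755.8 = 30.18 µg/L.
Below outfall 2: Q → 780.3 L/s, C = (755.8·30.18 + 24.50·66.50)/780.3 = 31.32 µg/L.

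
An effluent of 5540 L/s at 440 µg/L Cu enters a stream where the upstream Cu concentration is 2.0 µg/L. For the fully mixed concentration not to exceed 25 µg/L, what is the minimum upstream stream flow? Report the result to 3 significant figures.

100000 L/s

Set C_mix = 25: (Q·2.000 + 5540·440.0) / (Q + 5540) = 25
→ Q = 5540·(440.0 − 25)/(25 − 2.000) = 99960 L/s.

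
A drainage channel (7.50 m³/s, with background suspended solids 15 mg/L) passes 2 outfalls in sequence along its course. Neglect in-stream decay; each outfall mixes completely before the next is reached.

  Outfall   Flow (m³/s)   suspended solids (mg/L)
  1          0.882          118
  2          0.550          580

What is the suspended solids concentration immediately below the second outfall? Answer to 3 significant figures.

60.0 mg/L

Outfall 1: combined Q = 8.382 m³/s; C = (7.500·15.00 + 0.8820·118.0)/8.382 = 25.84 mg/L.
Outfall 2: combined Q = 8.932 m³/s; C = (8.382·25.84 + 0.5500·580.0)/8.932 = 59.96 mg/L.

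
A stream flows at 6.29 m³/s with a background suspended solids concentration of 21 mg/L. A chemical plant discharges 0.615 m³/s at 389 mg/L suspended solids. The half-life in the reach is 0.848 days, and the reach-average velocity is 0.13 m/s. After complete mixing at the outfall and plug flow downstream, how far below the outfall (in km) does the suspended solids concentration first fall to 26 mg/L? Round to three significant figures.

Conservation of mass: C = (6.290·21.00 + 0.6150·389.0) / 6.905 = 371.3/6.905 = 53.78 mg/L.
Half-life 0.848 d → k = ln 2 / 0.848 = 0.8174 d⁻¹.
Set 53.78·exp(−k·t) = 26 → t = ln(53.78/26)/k = 76820 s = 21.34 h.
Distance = v·t = 0.13·76820 = 9986 m = 9.986 km.

9.99 km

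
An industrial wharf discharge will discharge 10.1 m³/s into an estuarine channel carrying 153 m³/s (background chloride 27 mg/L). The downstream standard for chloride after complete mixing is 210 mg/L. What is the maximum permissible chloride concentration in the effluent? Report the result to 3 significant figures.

At the limit, (Qr·Cr + Qe·Cₑ)/(Qr + Qe) = 210:
Cₑ = (163.1·210 − 153.0·27.00) / 10.10 = 2982 mg/L.

2980 mg/L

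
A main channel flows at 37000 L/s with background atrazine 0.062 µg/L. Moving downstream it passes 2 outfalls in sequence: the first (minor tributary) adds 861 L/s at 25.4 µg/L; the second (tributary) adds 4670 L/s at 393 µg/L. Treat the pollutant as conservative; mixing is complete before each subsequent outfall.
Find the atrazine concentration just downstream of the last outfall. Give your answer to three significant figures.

After outfall 1: Q = 37000 + 861.0 = 37860 L/s; C = (37000·0.06200 + 861.0·25.40)/37860 = 0.6382 µg/L.
After outfall 2: Q = 37860 + 4670 = 42530 L/s; C = (37860·0.6382 + 4670·393.0)/42530 = 43.72 µg/L.

43.7 µg/L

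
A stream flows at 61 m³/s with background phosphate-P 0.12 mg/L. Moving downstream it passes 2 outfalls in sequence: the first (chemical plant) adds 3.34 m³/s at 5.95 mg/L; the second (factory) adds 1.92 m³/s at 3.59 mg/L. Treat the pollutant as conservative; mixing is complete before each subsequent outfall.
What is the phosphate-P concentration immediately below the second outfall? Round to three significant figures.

Below outfall 1: Q → 64.34 m³/s, C = (61.00·0.1200 + 3.340·5.950)/64.34 = 0.4226 mg/L.
Below outfall 2: Q → 66.26 m³/s, C = (64.34·0.4226 + 1.920·3.590)/66.26 = 0.5144 mg/L.

0.514 mg/L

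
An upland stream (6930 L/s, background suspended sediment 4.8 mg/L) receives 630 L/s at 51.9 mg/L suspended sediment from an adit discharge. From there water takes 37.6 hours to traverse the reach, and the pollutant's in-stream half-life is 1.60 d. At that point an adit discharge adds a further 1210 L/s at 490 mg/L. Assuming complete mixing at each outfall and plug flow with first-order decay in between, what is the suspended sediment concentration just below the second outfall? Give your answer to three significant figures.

71.4 mg/L

Conservation of mass: C = (6930·4.800 + 630.0·51.90) / 7560 = 65960/7560 = 8.725 mg/L; combined flow 7560 L/s.
Half-life 1.60 d → k = ln 2 / 1.60 = 0.4332 d⁻¹.
Decay over the reach: 8.725·exp(−kt) = 8.725·0.5073 = 4.426 mg/L.
Second outfall: C = (7560·4.426 + 1210·490.0)/8770 = 71.42 mg/L.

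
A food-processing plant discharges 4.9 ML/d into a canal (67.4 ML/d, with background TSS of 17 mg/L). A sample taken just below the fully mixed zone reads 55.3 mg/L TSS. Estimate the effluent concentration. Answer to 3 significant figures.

582 mg/L

Mass balance: 67.40·17.00 + 4.900·Cₑ = 72.30·55.30
→ Cₑ = (72.30·55.30 − 67.40·17.00) / 4.900 = 582.1 mg/L.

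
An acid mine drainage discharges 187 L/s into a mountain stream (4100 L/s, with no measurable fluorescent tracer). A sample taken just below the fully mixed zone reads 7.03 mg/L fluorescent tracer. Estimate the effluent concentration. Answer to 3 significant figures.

161 mg/L

Mass balance: 4100·0 + 187.0·Cₑ = 4287·7.030
→ Cₑ = (4287·7.030 − 4100·0) / 187.0 = 161.2 mg/L.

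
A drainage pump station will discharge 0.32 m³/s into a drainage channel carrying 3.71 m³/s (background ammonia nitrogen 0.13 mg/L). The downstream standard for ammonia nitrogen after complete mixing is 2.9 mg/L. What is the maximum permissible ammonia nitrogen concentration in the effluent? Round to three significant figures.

At the limit, (Qr·Cr + Qe·Cₑ)/(Qr + Qe) = 2.9:
Cₑ = (4.030·2.9 − 3.710·0.1300) / 0.3200 = 35.01 mg/L.

35.0 mg/L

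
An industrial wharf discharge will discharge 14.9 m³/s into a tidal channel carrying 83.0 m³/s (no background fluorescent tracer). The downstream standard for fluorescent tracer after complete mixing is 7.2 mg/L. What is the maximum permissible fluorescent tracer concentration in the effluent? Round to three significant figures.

47.3 mg/L

At the limit, (Qr·Cr + Qe·Cₑ)/(Qr + Qe) = 7.2:
Cₑ = (97.90·7.2 − 83.00·0) / 14.90 = 47.31 mg/L.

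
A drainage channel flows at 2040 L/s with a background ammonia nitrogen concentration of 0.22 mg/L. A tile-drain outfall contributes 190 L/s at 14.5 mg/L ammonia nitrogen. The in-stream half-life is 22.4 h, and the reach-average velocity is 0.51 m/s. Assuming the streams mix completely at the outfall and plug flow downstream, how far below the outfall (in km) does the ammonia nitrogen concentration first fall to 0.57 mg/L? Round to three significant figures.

54.9 km

Flow-weighted average: C = (2040·0.2200 + 190.0·14.50) / 2230 = 3204/2230 = 1.437 mg/L.
Half-life 22.4 h → k = ln 2 / 22.4 = 0.03094 h⁻¹ = 0.7427 d⁻¹.
Set 1.437·exp(−k·t) = 0.57 → t = ln(1.437/0.57)/k = 107600 s = 29.88 h.
Distance = v·t = 0.51·107600 = 54850 m = 54.85 km.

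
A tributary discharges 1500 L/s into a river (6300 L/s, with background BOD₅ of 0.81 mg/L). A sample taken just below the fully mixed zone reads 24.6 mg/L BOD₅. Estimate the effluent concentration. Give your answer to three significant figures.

125 mg/L

Mass balance: 6300·0.8100 + 1500·Cₑ = 7800·24.60
→ Cₑ = (7800·24.60 − 6300·0.8100) / 1500 = 124.5 mg/L.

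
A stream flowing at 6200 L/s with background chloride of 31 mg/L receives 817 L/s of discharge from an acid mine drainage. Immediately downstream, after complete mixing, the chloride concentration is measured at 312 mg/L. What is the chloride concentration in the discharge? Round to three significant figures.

2440 mg/L

Mass balance: 6200·31.00 + 817.0·Cₑ = 7017·312.0
→ Cₑ = (7017·312.0 − 6200·31.00) / 817.0 = 2444 mg/L.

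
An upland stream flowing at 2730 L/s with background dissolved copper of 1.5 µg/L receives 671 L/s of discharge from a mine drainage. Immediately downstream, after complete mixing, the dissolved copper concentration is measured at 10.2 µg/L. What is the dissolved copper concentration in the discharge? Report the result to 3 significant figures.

Mass balance: 2730·1.500 + 671.0·Cₑ = 3401·10.20
→ Cₑ = (3401·10.20 − 2730·1.500) / 671.0 = 45.60 µg/L.

45.6 µg/L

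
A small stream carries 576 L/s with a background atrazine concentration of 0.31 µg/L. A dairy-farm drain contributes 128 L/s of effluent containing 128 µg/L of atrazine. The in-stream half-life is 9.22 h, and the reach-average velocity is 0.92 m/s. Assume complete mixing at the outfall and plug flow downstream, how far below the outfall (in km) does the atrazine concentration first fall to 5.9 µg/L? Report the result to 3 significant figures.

60.9 km

Mixed concentration C = ΣQC/ΣQ = (576.0·0.3100 + 128.0·128.0) / 704.0 = 16560/704.0 = 23.53 µg/L.
Half-life 9.22 h → k = ln 2 / 9.22 = 0.07518 h⁻¹ = 1.804 d⁻¹.
Set 23.53·exp(−k·t) = 5.9 → t = ln(23.53/5.9)/k = 66230 s = 18.40 h.
Distance = v·t = 0.92·66230 = 60940 m = 60.94 km.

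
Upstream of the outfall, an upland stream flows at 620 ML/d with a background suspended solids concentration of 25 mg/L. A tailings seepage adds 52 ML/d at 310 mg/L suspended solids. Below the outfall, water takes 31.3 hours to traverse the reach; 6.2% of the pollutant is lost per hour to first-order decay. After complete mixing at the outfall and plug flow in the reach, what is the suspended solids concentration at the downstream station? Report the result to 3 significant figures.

6.35 mg/L

Conservation of mass: C = (620.0·25.00 + 52.00·310.0) / 672.0 = 31620/672.0 = 47.05 mg/L.
6.2%/h lost → k = −ln(1 − 0.062) = 0.06401 h⁻¹.
First-order decay: C = 47.05·exp(−k·t) = 47.05·0.1349 = 6.347 mg/L.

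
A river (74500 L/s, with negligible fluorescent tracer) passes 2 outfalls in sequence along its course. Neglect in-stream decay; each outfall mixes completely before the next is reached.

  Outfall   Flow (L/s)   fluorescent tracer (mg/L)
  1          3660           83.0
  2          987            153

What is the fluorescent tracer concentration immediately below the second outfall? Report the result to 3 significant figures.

5.75 mg/L

Below outfall 1: Q → 78160 L/s, C = (74500·0 + 3660·83.00)/78160 = 3.887 mg/L.
Below outfall 2: Q → 79150 L/s, C = (78160·3.887 + 987.0·153.0)/79150 = 5.746 mg/L.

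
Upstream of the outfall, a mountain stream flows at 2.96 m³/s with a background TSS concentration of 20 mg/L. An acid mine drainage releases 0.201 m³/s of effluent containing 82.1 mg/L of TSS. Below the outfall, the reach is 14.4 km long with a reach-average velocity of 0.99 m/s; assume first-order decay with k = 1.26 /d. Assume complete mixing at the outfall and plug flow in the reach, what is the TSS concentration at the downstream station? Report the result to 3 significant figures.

19.4 mg/L

Conservation of mass: C = (2.960·20.00 + 0.2010·82.10) / 3.161 = 75.70/3.161 = 23.95 mg/L.
Travel time t = 14.4·1000 / 0.99 = 14550 s = 4.040 h.
Decay over the reach: 23.95·exp(−kt) = 23.95·0.8089 = 19.37 mg/L.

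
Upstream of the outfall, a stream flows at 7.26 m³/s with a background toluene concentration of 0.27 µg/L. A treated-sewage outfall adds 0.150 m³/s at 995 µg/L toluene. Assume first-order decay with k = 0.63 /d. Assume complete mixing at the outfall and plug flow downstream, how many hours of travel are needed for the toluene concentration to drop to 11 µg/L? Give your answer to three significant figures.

23.5 h

Mixed concentration C = ΣQC/ΣQ = (7.260·0.2700 + 0.1500·995.0) / 7.410 = 151.2/7.410 = 20.41 µg/L.
20.41·exp(−k·t) = 11 → t = ln(20.41/11)/k = 84750 s = 23.54 h.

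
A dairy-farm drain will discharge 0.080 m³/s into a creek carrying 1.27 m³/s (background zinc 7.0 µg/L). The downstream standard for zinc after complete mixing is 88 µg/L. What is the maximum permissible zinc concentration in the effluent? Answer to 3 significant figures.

1370 µg/L

At the limit, (Qr·Cr + Qe·Cₑ)/(Qr + Qe) = 88:
Cₑ = (1.350·88 − 1.270·7.000) / 0.08000 = 1374 µg/L.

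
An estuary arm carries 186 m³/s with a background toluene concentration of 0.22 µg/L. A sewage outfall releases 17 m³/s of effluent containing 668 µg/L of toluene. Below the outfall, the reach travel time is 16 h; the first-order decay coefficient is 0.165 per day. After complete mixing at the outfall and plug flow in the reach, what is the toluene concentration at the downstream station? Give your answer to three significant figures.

Mixed concentration C = ΣQC/ΣQ = (186.0·0.2200 + 17.00·668.0) / 203.0 = 11400/203.0 = 56.14 µg/L.
Applying C = C₀e^(−kt): 56.14 × 0.8958 = 50.29 µg/L.

50.3 µg/L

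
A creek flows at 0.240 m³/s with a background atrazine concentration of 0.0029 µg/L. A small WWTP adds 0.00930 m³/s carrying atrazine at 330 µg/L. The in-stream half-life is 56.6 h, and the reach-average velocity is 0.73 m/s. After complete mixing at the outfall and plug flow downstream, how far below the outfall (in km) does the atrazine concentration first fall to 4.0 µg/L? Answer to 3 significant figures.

Mass balance: C = (0.2400·0.002900 + 0.009300·330.0) / 0.2493 = 3.070/0.2493 = 12.31 µg/L.
Half-life 56.6 h → k = ln 2 / 56.6 = 0.01225 h⁻¹ = 0.2939 d⁻¹.
Set 12.31·exp(−k·t) = 4.0 → t = ln(12.31/4.0)/k = 330500 s = 91.81 h.
Distance = v·t = 0.73·330500 = 241300 m = 241.3 km.

241 km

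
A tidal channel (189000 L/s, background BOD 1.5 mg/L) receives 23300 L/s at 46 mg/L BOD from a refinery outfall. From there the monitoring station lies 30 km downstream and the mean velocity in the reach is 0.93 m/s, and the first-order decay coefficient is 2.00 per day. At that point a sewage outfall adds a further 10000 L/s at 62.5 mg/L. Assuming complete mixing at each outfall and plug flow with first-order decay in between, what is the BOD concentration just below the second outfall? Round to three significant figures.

5.70 mg/L

Mass balance: C = (189000·1.500 + 23300·46.00) / 212300 = 1355000/212300 = 6.384 mg/L; combined flow 212300 L/s.
Travel time t = 30·1000 / 0.93 = 32260 s = 8.961 h.
First-order decay: C = 6.384·exp(−k·t) = 6.384·0.4739 = 3.025 mg/L.
At the second outfall, C = (212300·3.025 + 10000·62.50) / (212300 + 10000) = 5.701 mg/L.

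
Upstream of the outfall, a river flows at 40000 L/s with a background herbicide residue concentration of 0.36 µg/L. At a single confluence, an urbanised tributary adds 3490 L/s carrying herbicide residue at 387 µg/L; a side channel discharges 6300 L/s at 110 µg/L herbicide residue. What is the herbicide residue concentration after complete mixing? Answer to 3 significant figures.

41.3 µg/L

After mixing, C = (40000·0.3600 + 3490·387.0 + 6300·110.0) / 49790 = 2058000/49790 = 41.33 µg/L.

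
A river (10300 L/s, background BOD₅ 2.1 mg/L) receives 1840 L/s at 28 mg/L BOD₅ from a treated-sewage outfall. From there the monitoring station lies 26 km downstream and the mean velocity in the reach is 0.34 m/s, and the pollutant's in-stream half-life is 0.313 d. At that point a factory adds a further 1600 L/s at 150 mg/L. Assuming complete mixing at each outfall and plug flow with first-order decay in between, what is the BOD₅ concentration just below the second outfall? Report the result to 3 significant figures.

Mass balance: C = (10300·2.100 + 1840·28.00) / 12140 = 73150/12140 = 6.026 mg/L; combined flow 12140 L/s.
Travel time t = 26·1000 / 0.34 = 76470 s = 21.24 h.
Half-life 0.313 d → k = ln 2 / 0.313 = 2.215 d⁻¹.
After decay, C = 6.026 × e^(−kt) = 6.026 × 0.1409 = 0.8487 mg/L.
Second outfall: C = (12140·0.8487 + 1600·150.0)/13740 = 18.22 mg/L.

18.2 mg/L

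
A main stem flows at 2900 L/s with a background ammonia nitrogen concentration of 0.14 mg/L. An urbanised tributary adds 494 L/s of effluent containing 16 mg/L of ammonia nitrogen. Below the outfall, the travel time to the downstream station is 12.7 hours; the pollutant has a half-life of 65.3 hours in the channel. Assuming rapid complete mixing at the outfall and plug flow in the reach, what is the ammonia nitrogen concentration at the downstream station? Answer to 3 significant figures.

Conservation of mass: C = (2900·0.1400 + 494.0·16.00) / 3394 = 8310/3394 = 2.448 mg/L.
Half-life 65.3 h → k = ln 2 / 65.3 = 0.01061 h⁻¹ = 0.2548 d⁻¹.
First-order decay: C = 2.448·exp(−k·t) = 2.448·0.8739 = 2.140 mg/L.

2.14 mg/L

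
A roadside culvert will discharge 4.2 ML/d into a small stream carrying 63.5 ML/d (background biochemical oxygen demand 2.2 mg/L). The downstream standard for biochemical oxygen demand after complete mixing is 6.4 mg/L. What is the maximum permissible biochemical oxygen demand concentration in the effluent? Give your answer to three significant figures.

69.9 mg/L

At the limit, (Qr·Cr + Qe·Cₑ)/(Qr + Qe) = 6.4:
Cₑ = (67.70·6.4 − 63.50·2.200) / 4.200 = 69.90 mg/L.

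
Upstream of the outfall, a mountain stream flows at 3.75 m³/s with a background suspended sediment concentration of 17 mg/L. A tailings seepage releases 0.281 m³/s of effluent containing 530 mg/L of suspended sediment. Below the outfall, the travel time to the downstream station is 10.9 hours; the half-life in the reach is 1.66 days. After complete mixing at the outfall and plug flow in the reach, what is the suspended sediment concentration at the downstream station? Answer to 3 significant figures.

43.6 mg/L

Mass balance: C = (3.750·17.00 + 0.2810·530.0) / 4.031 = 212.7/4.031 = 52.76 mg/L.
Half-life 1.66 d → k = ln 2 / 1.66 = 0.4176 d⁻¹.
Decay over the reach: 52.76·exp(−kt) = 52.76·0.8273 = 43.65 mg/L.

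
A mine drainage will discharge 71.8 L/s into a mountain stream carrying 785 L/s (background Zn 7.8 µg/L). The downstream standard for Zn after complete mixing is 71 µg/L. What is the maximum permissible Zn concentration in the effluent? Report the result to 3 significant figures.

At the limit, (Qr·Cr + Qe·Cₑ)/(Qr + Qe) = 71:
Cₑ = (856.8·71 − 785.0·7.800) / 71.80 = 762.0 µg/L.

762 µg/L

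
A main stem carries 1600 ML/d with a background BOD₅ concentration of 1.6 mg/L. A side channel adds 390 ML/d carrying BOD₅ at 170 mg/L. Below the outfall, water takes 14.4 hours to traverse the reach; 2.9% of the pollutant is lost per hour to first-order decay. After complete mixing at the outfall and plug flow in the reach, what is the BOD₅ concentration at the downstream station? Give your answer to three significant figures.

22.7 mg/L

Conservation of mass: C = (1600·1.600 + 390.0·170.0) / 1990 = 68860/1990 = 34.60 mg/L.
2.9%/h lost → k = −ln(1 − 0.029) = 0.02943 h⁻¹.
Applying C = C₀e^(−kt): 34.60 × 0.6546 = 22.65 mg/L.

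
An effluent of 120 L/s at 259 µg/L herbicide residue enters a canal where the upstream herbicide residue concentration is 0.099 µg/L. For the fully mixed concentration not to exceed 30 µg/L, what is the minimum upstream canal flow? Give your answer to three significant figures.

Set C_mix = 30: (Q·0.09900 + 120.0·259.0) / (Q + 120.0) = 30
→ Q = 120.0·(259.0 − 30)/(30 − 0.09900) = 919.0 L/s.

919 L/s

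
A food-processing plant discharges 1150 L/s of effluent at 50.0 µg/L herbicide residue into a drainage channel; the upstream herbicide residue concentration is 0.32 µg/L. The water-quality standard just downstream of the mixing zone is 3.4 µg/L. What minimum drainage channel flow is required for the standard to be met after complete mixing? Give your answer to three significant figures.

Set C_mix = 3.4: (Q·0.3200 + 1150·50.00) / (Q + 1150) = 3.4
→ Q = 1150·(50.00 − 3.4)/(3.4 − 0.3200) = 17400 L/s.

17400 L/s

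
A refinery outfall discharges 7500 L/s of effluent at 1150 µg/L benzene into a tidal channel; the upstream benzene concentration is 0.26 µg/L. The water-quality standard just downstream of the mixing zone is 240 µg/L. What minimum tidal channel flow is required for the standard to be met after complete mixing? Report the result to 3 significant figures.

Set C_mix = 240: (Q·0.2600 + 7500·1150) / (Q + 7500) = 240
→ Q = 7500·(1150 − 240)/(240 − 0.2600) = 28470 L/s.

28500 L/s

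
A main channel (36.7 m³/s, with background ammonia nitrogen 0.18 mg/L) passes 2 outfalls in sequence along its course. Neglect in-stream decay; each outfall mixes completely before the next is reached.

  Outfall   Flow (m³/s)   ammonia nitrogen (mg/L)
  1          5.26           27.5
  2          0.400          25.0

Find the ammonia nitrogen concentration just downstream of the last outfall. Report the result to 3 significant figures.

Outfall 1: combined Q = 41.96 m³/s; C = (36.70·0.1800 + 5.260·27.50)/41.96 = 3.605 mg/L.
Outfall 2: combined Q = 42.36 m³/s; C = (41.96·3.605 + 0.4000·25.00)/42.36 = 3.807 mg/L.

3.81 mg/L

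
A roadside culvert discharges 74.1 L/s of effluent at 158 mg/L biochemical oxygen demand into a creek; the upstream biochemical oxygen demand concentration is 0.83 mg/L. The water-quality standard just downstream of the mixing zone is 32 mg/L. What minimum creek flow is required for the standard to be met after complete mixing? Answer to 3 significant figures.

300 L/s

Set C_mix = 32: (Q·0.8300 + 74.10·158.0) / (Q + 74.10) = 32
→ Q = 74.10·(158.0 − 32)/(32 − 0.8300) = 299.5 L/s.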